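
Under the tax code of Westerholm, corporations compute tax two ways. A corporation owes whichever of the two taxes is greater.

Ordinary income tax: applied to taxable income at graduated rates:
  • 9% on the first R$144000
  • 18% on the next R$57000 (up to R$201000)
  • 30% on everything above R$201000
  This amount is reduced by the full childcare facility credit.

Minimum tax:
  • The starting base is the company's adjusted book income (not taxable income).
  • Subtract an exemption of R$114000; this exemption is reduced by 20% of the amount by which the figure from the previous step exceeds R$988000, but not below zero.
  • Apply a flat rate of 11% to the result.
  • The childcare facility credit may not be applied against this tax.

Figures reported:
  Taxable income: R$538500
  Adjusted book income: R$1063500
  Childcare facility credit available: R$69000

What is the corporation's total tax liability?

R$106106

Ordinary income tax:
  R$144000 × 9% = R$12960
  R$57000 × 18% = R$10260
  R$337500 × 30% = R$101250
  → R$124470
  Less childcare facility credit R$69000 → R$55470

Minimum tax:
  Base (adjusted book income): R$1063500
  Exemption: R$114000 − 20% × (R$1063500 − R$988000) = R$114000 − R$15100 = R$98900
  Base: R$1063500 − R$98900 = R$964600
  R$964600 × 11% = R$106106

R$106106 > R$55470, so the minimum tax is the binding amount.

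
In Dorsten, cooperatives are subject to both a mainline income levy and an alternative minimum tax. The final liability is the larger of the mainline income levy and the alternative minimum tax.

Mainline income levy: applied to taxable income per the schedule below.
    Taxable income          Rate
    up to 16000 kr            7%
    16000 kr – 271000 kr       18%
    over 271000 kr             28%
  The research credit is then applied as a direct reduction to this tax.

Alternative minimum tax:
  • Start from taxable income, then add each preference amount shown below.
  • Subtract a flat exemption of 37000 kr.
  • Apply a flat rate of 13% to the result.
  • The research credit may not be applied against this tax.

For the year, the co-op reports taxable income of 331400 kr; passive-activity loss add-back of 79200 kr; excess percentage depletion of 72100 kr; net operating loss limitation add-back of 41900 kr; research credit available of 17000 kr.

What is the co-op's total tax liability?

63388 kr

Alternative minimum tax:
  Adjusted income: 331400 kr + 79200 kr + 72100 kr + 41900 kr = 524600 kr
  Less exemption 37000 kr → base 487600 kr
  487600 kr × 13% = 63388 kr

Mainline income levy:
  16000 kr × 7% = 1120 kr
  255000 kr × 18% = 45900 kr
  60400 kr × 28% = 16912 kr
  → 63932 kr
  Less research credit 17000 kr → 46932 kr

63388 kr > 46932 kr, so the alternative minimum tax is the binding amount.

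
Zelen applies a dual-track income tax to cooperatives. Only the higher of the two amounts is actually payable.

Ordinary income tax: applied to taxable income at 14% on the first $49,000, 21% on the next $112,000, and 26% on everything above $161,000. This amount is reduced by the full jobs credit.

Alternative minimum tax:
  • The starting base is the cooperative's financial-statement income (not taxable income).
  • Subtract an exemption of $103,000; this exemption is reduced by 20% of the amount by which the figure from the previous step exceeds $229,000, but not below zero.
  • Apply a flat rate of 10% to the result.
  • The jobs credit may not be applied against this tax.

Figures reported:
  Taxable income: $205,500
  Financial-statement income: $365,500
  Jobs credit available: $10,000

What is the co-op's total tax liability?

Ordinary income tax:
  $49,000 × 14% = $6,860
  $112,000 × 21% = $23,520
  $44,500 × 26% = $11,570
  → $41,950
  Less jobs credit $10,000 → $31,950

Alternative minimum tax:
  Base (financial-statement income): $365,500
  Exemption: $103,000 − 20% × ($365,500 − $229,000) = $103,000 − $27,300 = $75,700
  Base: $365,500 − $75,700 = $289,800
  $289,800 × 10% = $28,980

$31,950 > $28,980, so the ordinary income tax governs.

$31,950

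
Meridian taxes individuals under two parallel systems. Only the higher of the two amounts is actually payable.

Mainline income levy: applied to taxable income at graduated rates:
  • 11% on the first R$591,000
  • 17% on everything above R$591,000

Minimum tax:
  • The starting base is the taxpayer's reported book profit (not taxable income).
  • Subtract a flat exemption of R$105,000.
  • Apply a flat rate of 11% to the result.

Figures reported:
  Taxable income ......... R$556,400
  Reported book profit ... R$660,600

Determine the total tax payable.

Mainline income levy:
  R$556,400 × 11% = R$61,204

Minimum tax:
  Base (reported book profit): R$660,600
  Less exemption R$105,000 → base R$555,600
  R$555,600 × 11% = R$61,116

R$61,204 > R$61,116, so the mainline income levy governs.

R$61,204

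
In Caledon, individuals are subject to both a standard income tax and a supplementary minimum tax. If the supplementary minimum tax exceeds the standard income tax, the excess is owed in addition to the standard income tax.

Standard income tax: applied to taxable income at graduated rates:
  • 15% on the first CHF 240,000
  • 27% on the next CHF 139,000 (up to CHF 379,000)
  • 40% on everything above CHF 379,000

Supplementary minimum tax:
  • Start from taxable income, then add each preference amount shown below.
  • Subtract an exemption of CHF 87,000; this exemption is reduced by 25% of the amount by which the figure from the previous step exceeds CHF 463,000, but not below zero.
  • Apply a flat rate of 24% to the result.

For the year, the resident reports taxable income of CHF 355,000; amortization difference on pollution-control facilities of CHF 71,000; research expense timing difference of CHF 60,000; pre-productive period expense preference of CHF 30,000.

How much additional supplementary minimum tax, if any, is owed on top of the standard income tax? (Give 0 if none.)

Standard income tax:
  CHF 240,000 × 15% = CHF 36,000
  CHF 115,000 × 27% = CHF 31,050
  → CHF 67,050

Supplementary minimum tax:
  Adjusted income: CHF 355,000 + CHF 71,000 + CHF 60,000 + CHF 30,000 = CHF 516,000
  Exemption: CHF 87,000 − 25% × (CHF 516,000 − CHF 463,000) = CHF 87,000 − CHF 13,250 = CHF 73,750
  Base: CHF 516,000 − CHF 73,750 = CHF 442,250
  CHF 442,250 × 24% = CHF 106,140

Excess of supplementary minimum tax over standard income tax: CHF 106,140 − CHF 67,050 = CHF 39,090.

CHF 39,090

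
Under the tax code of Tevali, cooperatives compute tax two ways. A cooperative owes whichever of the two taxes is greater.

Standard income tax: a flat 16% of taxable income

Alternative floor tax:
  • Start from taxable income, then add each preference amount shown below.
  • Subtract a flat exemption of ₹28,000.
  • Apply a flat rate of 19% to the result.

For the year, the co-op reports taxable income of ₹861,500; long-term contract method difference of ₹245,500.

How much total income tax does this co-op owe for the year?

Standard income tax:
  ₹861,500 × 16% = ₹137,840

Alternative floor tax:
  Adjusted income: ₹861,500 + ₹245,500 = ₹1,107,000
  Less exemption ₹28,000 → base ₹1,079,000
  ₹1,079,000 × 19% = ₹205,010

₹205,010 > ₹137,840, so the alternative floor tax is the binding amount.

₹205,010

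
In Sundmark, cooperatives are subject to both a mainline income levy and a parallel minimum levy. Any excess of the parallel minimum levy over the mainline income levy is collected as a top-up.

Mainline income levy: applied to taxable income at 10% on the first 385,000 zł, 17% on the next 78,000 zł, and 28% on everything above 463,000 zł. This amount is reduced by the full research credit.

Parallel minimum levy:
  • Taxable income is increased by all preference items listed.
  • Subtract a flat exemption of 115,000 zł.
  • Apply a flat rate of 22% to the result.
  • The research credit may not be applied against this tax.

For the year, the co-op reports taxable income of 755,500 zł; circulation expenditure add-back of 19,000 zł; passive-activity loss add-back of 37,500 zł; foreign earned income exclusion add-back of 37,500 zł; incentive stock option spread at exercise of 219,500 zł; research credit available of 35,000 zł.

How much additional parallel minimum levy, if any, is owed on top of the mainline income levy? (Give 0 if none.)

111,220 zł

Parallel minimum levy:
  Adjusted income: 755,500 zł + 19,000 zł + 37,500 zł + 37,500 zł + 219,500 zł = 1,069,000 zł
  Less exemption 115,000 zł → base 954,000 zł
  954,000 zł × 22% = 209,880 zł

Mainline income levy:
  385,000 zł × 10% = 38,500 zł
  78,000 zł × 17% = 13,260 zł
  292,500 zł × 28% = 81,900 zł
  → 133,660 zł
  Less research credit 35,000 zł → 98,660 zł

Excess of parallel minimum levy over mainline income levy: 209,880 zł − 98,660 zł = 111,220 zł.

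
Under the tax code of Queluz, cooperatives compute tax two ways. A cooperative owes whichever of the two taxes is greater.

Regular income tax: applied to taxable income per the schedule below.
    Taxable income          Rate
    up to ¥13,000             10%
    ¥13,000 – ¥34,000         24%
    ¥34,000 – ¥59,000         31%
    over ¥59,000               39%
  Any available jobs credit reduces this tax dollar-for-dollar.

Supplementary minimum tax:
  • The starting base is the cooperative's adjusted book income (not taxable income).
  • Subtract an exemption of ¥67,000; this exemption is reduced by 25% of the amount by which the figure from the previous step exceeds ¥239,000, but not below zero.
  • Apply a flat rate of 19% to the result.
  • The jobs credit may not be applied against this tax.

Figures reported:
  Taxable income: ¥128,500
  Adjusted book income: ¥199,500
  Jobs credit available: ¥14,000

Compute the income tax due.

Supplementary minimum tax:
  Base (adjusted book income): ¥199,500
  Exemption: ¥199,500 ≤ ¥239,000, so full ¥67,000 applies
  Base: ¥199,500 − ¥67,000 = ¥132,500
  ¥132,500 × 19% = ¥25,175

Regular income tax:
  ¥13,000 × 10% = ¥1,300
  ¥21,000 × 24% = ¥5,040
  ¥25,000 × 31% = ¥7,750
  ¥69,500 × 39% = ¥27,105
  → ¥41,195
  Less jobs credit ¥14,000 → ¥27,195

¥27,195 > ¥25,175, so the regular income tax governs.

¥27,195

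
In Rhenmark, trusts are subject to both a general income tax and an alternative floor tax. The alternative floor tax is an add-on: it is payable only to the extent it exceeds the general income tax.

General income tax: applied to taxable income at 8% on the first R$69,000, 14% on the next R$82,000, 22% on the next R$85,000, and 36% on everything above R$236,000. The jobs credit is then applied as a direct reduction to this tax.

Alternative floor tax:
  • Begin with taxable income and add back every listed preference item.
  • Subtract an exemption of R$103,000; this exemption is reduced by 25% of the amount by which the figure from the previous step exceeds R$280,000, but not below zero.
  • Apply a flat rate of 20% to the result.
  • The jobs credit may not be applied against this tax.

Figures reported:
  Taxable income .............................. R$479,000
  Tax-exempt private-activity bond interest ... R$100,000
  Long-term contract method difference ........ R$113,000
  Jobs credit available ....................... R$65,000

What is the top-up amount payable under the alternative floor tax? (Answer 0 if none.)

Alternative floor tax:
  Adjusted income: R$479,000 + R$100,000 + R$113,000 = R$692,000
  Exemption: 25% × (R$692,000 − R$280,000) = R$103,000 ≥ R$103,000, so the exemption is fully phased out
  Base: R$692,000 − R$0 = R$692,000
  R$692,000 × 20% = R$138,400

General income tax:
  R$69,000 × 8% = R$5,520
  R$82,000 × 14% = R$11,480
  R$85,000 × 22% = R$18,700
  R$243,000 × 36% = R$87,480
  → R$123,180
  Less jobs credit R$65,000 → R$58,180

Excess of alternative floor tax over general income tax: R$138,400 − R$58,180 = R$80,220.

R$80,220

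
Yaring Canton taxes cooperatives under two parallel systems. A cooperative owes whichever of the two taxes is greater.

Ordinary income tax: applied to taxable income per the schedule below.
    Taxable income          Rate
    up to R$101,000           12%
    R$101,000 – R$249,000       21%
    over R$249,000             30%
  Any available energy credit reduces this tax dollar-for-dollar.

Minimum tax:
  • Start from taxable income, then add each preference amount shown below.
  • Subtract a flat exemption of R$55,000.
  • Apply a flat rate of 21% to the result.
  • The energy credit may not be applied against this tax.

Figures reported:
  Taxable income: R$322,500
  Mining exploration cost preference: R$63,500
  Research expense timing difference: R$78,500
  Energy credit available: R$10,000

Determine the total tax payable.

Minimum tax:
  Adjusted income: R$322,500 + R$63,500 + R$78,500 = R$464,500
  Less exemption R$55,000 → base R$409,500
  R$409,500 × 21% = R$85,995

Ordinary income tax:
  R$101,000 × 12% = R$12,120
  R$148,000 × 21% = R$31,080
  R$73,500 × 30% = R$22,050
  → R$65,250
  Less energy credit R$10,000 → R$55,250

R$85,995 > R$55,250, so the minimum tax is the binding amount.

R$85,995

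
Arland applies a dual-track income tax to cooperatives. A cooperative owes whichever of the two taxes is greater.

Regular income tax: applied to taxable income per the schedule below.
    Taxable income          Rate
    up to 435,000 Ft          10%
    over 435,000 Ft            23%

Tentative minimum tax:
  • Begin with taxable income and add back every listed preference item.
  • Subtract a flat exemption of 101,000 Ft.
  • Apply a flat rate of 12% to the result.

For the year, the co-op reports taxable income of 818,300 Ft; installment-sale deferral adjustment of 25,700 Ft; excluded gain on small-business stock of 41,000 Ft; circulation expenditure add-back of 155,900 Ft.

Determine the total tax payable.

Tentative minimum tax:
  Adjusted income: 818,300 Ft + 25,700 Ft + 41,000 Ft + 155,900 Ft = 1,040,900 Ft
  Less exemption 101,000 Ft → base 939,900 Ft
  939,900 Ft × 12% = 112,788 Ft

Regular income tax:
  435,000 Ft × 10% = 43,500 Ft
  383,300 Ft × 23% = 88,159 Ft
  → 131,659 Ft

131,659 Ft > 112,788 Ft, so the regular income tax governs.

131,659 Ft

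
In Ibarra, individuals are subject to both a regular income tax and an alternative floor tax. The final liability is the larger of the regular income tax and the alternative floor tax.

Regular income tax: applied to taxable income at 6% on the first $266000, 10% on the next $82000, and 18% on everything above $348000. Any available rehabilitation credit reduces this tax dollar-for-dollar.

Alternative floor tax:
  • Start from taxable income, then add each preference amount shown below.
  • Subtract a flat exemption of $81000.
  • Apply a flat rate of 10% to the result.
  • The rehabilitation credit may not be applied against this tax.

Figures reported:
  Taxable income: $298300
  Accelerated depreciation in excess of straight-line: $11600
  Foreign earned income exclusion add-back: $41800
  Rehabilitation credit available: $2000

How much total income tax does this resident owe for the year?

Alternative floor tax:
  Adjusted income: $298300 + $11600 + $41800 = $351700
  Less exemption $81000 → base $270700
  $270700 × 10% = $27070

Regular income tax:
  $266000 × 6% = $15960
  $32300 × 10% = $3230
  → $19190
  Less rehabilitation credit $2000 → $17190

$27070 > $17190, so the alternative floor tax is the binding amount.

$27070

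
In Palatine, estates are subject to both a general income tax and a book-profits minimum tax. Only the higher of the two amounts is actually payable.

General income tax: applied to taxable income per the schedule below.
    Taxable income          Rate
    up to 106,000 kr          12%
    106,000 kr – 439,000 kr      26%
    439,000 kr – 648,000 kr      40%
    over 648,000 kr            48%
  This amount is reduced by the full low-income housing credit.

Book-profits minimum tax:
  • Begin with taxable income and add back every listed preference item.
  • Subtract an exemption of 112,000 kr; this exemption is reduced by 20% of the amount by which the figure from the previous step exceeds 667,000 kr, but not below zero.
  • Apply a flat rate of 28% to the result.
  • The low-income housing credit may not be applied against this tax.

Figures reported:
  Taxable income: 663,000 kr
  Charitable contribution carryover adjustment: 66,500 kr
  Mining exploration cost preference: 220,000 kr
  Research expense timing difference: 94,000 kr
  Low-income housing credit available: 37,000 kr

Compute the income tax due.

281,904 kr

Book-profits minimum tax:
  Adjusted income: 663,000 kr + 66,500 kr + 220,000 kr + 94,000 kr = 1,043,500 kr
  Exemption: 112,000 kr − 20% × (1,043,500 kr − 667,000 kr) = 112,000 kr − 75,300 kr = 36,700 kr
  Base: 1,043,500 kr − 36,700 kr = 1,006,800 kr
  1,006,800 kr × 28% = 281,904 kr

General income tax:
  106,000 kr × 12% = 12,720 kr
  333,000 kr × 26% = 86,580 kr
  209,000 kr × 40% = 83,600 kr
  15,000 kr × 48% = 7,200 kr
  → 190,100 kr
  Less low-income housing credit 37,000 kr → 153,100 kr

281,904 kr > 153,100 kr, so the book-profits minimum tax is the binding amount.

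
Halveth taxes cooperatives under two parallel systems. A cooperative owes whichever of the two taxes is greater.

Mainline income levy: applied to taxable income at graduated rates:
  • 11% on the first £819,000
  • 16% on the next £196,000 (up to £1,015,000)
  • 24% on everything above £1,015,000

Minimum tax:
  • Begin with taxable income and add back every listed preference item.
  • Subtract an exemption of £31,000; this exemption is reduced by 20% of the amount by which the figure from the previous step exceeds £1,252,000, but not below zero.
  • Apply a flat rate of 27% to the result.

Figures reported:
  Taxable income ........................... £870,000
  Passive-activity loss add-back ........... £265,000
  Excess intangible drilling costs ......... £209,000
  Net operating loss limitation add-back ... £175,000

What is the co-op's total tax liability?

£410,130

Mainline income levy:
  £819,000 × 11% = £90,090
  £51,000 × 16% = £8,160
  → £98,250

Minimum tax:
  Adjusted income: £870,000 + £265,000 + £209,000 + £175,000 = £1,519,000
  Exemption: 20% × (£1,519,000 − £1,252,000) = £53,400 ≥ £31,000, so the exemption is fully phased out
  Base: £1,519,000 − £0 = £1,519,000
  £1,519,000 × 27% = £410,130

£410,130 > £98,250, so the minimum tax is the binding amount.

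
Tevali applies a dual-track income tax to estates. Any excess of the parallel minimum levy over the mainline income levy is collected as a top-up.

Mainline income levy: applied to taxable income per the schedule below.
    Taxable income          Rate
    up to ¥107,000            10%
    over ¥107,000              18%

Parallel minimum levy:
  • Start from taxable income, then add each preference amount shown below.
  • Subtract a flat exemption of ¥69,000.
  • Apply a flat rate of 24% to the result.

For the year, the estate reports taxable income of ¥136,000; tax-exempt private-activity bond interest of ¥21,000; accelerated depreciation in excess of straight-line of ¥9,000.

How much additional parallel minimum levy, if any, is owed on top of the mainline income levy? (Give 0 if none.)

¥7,360

Parallel minimum levy:
  Adjusted income: ¥136,000 + ¥21,000 + ¥9,000 = ¥166,000
  Less exemption ¥69,000 → base ¥97,000
  ¥97,000 × 24% = ¥23,280

Mainline income levy:
  ¥107,000 × 10% = ¥10,700
  ¥29,000 × 18% = ¥5,220
  → ¥15,920

Excess of parallel minimum levy over mainline income levy: ¥23,280 − ¥15,920 = ¥7,360.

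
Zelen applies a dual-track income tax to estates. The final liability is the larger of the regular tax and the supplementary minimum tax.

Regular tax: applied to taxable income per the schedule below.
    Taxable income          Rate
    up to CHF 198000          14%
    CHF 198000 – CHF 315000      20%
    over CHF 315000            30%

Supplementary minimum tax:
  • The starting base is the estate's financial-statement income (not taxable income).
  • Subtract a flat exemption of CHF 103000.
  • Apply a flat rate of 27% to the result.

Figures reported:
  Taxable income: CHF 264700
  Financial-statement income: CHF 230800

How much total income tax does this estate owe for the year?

Regular tax:
  CHF 198000 × 14% = CHF 27720
  CHF 66700 × 20% = CHF 13340
  → CHF 41060

Supplementary minimum tax:
  Base (financial-statement income): CHF 230800
  Less exemption CHF 103000 → base CHF 127800
  CHF 127800 × 27% = CHF 34506

CHF 41060 > CHF 34506, so the regular tax governs.

CHF 41060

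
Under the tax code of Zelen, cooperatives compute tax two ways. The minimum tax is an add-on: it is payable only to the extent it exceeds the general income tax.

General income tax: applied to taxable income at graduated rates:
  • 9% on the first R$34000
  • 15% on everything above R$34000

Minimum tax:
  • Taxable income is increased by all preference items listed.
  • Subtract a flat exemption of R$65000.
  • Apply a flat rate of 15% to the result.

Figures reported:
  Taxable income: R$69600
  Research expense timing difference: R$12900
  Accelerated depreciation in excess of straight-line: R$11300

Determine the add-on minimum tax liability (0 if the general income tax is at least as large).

R$0

Minimum tax:
  Adjusted income: R$69600 + R$12900 + R$11300 = R$93800
  Less exemption R$65000 → base R$28800
  R$28800 × 15% = R$4320

General income tax:
  R$34000 × 9% = R$3060
  R$35600 × 15% = R$5340
  → R$8400

R$4320 ≤ R$8400, so no add-on is due.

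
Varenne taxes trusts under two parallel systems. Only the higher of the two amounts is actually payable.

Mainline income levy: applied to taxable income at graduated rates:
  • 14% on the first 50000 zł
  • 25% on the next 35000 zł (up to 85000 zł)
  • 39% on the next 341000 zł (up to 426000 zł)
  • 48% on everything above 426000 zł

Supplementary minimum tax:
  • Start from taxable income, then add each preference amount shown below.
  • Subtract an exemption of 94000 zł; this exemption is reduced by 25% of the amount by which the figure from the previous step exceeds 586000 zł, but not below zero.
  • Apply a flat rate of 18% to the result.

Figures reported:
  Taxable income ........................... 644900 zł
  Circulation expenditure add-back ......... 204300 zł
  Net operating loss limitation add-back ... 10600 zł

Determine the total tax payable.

253812 zł

Mainline income levy:
  50000 zł × 14% = 7000 zł
  35000 zł × 25% = 8750 zł
  341000 zł × 39% = 132990 zł
  218900 zł × 48% = 105072 zł
  → 253812 zł

Supplementary minimum tax:
  Adjusted income: 644900 zł + 204300 zł + 10600 zł = 859800 zł
  Exemption: 94000 zł − 25% × (859800 zł − 586000 zł) = 94000 zł − 68450 zł = 25550 zł
  Base: 859800 zł − 25550 zł = 834250 zł
  834250 zł × 18% = 150165 zł

253812 zł > 150165 zł, so the mainline income levy governs.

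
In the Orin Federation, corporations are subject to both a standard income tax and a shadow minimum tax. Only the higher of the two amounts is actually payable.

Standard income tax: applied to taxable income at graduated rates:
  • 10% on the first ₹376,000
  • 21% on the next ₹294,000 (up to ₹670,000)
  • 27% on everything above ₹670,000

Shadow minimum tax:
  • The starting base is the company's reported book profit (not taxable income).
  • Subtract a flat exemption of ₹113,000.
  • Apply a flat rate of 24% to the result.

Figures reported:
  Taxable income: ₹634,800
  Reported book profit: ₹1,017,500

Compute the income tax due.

Standard income tax:
  ₹376,000 × 10% = ₹37,600
  ₹258,800 × 21% = ₹54,348
  → ₹91,948

Shadow minimum tax:
  Base (reported book profit): ₹1,017,500
  Less exemption ₹113,000 → base ₹904,500
  ₹904,500 × 24% = ₹217,080

₹217,080 > ₹91,948, so the shadow minimum tax is the binding amount.

₹217,080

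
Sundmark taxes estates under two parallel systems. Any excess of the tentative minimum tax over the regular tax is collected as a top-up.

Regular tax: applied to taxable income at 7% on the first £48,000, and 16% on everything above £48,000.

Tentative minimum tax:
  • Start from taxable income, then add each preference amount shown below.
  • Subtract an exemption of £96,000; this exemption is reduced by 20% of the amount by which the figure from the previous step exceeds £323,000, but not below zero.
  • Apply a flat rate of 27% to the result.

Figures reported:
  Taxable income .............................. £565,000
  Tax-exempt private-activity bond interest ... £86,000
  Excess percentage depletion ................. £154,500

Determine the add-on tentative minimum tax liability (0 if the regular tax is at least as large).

£131,405

Tentative minimum tax:
  Adjusted income: £565,000 + £86,000 + £154,500 = £805,500
  Exemption: 20% × (£805,500 − £323,000) = £96,500 ≥ £96,000, so the exemption is fully phased out
  Base: £805,500 − £0 = £805,500
  £805,500 × 27% = £217,485

Regular tax:
  £48,000 × 7% = £3,360
  £517,000 × 16% = £82,720
  → £86,080

Excess of tentative minimum tax over regular tax: £217,485 − £86,080 = £131,405.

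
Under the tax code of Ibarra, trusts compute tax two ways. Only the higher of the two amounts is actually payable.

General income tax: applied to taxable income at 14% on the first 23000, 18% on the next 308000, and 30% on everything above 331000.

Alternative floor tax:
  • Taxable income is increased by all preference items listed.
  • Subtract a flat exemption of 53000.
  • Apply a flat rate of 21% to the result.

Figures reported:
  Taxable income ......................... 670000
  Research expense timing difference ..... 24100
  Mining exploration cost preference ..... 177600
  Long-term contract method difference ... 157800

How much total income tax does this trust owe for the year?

General income tax:
  23000 × 14% = 3220
  308000 × 18% = 55440
  339000 × 30% = 101700
  → 160360

Alternative floor tax:
  Adjusted income: 670000 + 24100 + 177600 + 157800 = 1029500
  Less exemption 53000 → base 976500
  976500 × 21% = 205065

205065 > 160360, so the alternative floor tax is the binding amount.

205065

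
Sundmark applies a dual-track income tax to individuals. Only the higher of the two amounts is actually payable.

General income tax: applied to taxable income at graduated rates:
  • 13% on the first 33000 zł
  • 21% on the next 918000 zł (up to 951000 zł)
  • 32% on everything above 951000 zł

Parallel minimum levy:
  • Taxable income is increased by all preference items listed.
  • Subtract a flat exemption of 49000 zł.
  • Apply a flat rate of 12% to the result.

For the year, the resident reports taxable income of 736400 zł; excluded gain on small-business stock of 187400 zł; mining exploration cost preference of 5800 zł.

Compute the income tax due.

Parallel minimum levy:
  Adjusted income: 736400 zł + 187400 zł + 5800 zł = 929600 zł
  Less exemption 49000 zł → base 880600 zł
  880600 zł × 12% = 105672 zł

General income tax:
  33000 zł × 13% = 4290 zł
  703400 zł × 21% = 147714 zł
  → 152004 zł

152004 zł > 105672 zł, so the general income tax governs.

152004 zł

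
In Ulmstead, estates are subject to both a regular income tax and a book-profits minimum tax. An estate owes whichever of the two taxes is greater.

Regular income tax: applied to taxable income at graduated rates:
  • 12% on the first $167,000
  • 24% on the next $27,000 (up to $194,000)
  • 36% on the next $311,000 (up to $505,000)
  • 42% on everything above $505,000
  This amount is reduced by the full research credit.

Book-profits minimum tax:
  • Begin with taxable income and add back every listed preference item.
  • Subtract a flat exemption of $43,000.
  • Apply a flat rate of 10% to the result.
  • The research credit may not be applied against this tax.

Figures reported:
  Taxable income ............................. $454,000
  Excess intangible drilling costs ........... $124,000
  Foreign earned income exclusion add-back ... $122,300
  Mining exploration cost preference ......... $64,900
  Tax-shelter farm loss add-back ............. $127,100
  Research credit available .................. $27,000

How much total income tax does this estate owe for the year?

Book-profits minimum tax:
  Adjusted income: $454,000 + $124,000 + $122,300 + $64,900 + $127,100 = $892,300
  Less exemption $43,000 → base $849,300
  $849,300 × 10% = $84,930

Regular income tax:
  $167,000 × 12% = $20,040
  $27,000 × 24% = $6,480
  $260,000 × 36% = $93,600
  → $120,120
  Less research credit $27,000 → $93,120

$93,120 > $84,930, so the regular income tax governs.

$93,120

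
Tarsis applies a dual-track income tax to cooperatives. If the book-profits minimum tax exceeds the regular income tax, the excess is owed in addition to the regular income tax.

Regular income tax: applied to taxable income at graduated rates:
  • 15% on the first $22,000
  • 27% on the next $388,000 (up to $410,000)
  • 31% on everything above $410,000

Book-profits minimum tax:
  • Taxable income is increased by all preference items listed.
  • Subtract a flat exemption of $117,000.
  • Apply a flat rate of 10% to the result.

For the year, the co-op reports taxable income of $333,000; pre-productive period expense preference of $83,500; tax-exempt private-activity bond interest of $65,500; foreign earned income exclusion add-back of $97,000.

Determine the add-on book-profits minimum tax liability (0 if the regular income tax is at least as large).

Book-profits minimum tax:
  Adjusted income: $333,000 + $83,500 + $65,500 + $97,000 = $579,000
  Less exemption $117,000 → base $462,000
  $462,000 × 10% = $46,200

Regular income tax:
  $22,000 × 15% = $3,300
  $311,000 × 27% = $83,970
  → $87,270

$46,200 ≤ $87,270, so no add-on is due.

$0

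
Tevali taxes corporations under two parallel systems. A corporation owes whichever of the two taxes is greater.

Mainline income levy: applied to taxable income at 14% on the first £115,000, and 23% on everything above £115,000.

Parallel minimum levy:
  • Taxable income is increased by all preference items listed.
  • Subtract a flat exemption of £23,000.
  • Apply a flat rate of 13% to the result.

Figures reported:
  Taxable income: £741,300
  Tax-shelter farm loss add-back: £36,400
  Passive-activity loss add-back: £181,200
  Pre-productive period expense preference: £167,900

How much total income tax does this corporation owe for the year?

£160,149

Mainline income levy:
  £115,000 × 14% = £16,100
  £626,300 × 23% = £144,049
  → £160,149

Parallel minimum levy:
  Adjusted income: £741,300 + £36,400 + £181,200 + £167,900 = £1,126,800
  Less exemption £23,000 → base £1,103,800
  £1,103,800 × 13% = £143,494

£160,149 > £143,494, so the mainline income levy governs.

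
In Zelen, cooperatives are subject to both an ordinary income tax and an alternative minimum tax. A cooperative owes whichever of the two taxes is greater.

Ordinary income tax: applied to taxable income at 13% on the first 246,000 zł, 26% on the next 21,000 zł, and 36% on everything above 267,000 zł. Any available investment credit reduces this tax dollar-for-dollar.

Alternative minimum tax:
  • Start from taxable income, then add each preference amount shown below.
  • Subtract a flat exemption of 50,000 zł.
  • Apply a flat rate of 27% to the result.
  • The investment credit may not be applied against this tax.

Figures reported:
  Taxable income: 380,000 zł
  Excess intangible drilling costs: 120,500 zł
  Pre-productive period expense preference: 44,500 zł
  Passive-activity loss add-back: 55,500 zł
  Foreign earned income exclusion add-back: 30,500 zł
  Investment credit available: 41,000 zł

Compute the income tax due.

Ordinary income tax:
  246,000 zł × 13% = 31,980 zł
  21,000 zł × 26% = 5,460 zł
  113,000 zł × 36% = 40,680 zł
  → 78,120 zł
  Less investment credit 41,000 zł → 37,120 zł

Alternative minimum tax:
  Adjusted income: 380,000 zł + 120,500 zł + 44,500 zł + 55,500 zł + 30,500 zł = 631,000 zł
  Less exemption 50,000 zł → base 581,000 zł
  581,000 zł × 27% = 156,870 zł

156,870 zł > 37,120 zł, so the alternative minimum tax is the binding amount.

156,870 zł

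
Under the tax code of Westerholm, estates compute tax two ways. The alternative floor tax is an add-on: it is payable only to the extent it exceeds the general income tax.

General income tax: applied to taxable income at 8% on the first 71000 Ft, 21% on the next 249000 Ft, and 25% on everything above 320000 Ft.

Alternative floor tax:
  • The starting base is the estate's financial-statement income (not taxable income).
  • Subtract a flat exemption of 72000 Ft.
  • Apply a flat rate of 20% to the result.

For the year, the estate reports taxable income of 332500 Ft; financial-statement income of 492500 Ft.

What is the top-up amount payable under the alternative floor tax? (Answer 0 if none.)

Alternative floor tax:
  Base (financial-statement income): 492500 Ft
  Less exemption 72000 Ft → base 420500 Ft
  420500 Ft × 20% = 84100 Ft

General income tax:
  71000 Ft × 8% = 5680 Ft
  249000 Ft × 21% = 52290 Ft
  12500 Ft × 25% = 3125 Ft
  → 61095 Ft

Excess of alternative floor tax over general income tax: 84100 Ft − 61095 Ft = 23005 Ft.

23005 Ft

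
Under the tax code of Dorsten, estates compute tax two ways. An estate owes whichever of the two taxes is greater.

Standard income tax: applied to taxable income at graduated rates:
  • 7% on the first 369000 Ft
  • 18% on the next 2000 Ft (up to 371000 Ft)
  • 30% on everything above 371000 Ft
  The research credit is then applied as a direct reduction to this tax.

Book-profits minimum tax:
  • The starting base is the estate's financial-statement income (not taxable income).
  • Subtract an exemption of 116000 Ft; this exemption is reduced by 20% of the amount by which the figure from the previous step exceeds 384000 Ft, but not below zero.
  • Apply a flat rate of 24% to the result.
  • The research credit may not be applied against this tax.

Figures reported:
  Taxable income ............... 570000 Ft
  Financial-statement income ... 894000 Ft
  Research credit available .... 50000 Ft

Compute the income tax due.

Standard income tax:
  369000 Ft × 7% = 25830 Ft
  2000 Ft × 18% = 360 Ft
  199000 Ft × 30% = 59700 Ft
  → 85890 Ft
  Less research credit 50000 Ft → 35890 Ft

Book-profits minimum tax:
  Base (financial-statement income): 894000 Ft
  Exemption: 116000 Ft − 20% × (894000 Ft − 384000 Ft) = 116000 Ft − 102000 Ft = 14000 Ft
  Base: 894000 Ft − 14000 Ft = 880000 Ft
  880000 Ft × 24% = 211200 Ft

211200 Ft > 35890 Ft, so the book-profits minimum tax is the binding amount.

211200 Ft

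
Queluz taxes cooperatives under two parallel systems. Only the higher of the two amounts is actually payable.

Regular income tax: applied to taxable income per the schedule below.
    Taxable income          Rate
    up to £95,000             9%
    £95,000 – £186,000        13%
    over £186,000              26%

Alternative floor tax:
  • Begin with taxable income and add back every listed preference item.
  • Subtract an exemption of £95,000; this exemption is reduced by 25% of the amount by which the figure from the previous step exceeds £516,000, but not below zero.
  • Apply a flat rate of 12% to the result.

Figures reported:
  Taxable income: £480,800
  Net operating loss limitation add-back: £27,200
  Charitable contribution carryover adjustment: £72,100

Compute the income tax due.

Regular income tax:
  £95,000 × 9% = £8,550
  £91,000 × 13% = £11,830
  £294,800 × 26% = £76,648
  → £97,028

Alternative floor tax:
  Adjusted income: £480,800 + £27,200 + £72,100 = £580,100
  Exemption: £95,000 − 25% × (£580,100 − £516,000) = £95,000 − £16,025 = £78,975
  Base: £580,100 − £78,975 = £501,125
  £501,125 × 12% = £60,135

£97,028 > £60,135, so the regular income tax governs.

£97,028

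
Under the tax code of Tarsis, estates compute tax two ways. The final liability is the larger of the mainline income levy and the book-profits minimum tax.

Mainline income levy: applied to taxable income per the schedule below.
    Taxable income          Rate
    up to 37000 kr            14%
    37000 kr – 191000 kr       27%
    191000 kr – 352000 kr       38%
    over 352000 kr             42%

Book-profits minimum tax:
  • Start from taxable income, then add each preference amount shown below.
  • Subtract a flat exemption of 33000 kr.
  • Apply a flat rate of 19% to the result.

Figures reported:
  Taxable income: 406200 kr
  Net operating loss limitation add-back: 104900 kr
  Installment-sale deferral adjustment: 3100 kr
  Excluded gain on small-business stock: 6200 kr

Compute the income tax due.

Book-profits minimum tax:
  Adjusted income: 406200 kr + 104900 kr + 3100 kr + 6200 kr = 520400 kr
  Less exemption 33000 kr → base 487400 kr
  487400 kr × 19% = 92606 kr

Mainline income levy:
  37000 kr × 14% = 5180 kr
  154000 kr × 27% = 41580 kr
  161000 kr × 38% = 61180 kr
  54200 kr × 42% = 22764 kr
  → 130704 kr

130704 kr > 92606 kr, so the mainline income levy governs.

130704 kr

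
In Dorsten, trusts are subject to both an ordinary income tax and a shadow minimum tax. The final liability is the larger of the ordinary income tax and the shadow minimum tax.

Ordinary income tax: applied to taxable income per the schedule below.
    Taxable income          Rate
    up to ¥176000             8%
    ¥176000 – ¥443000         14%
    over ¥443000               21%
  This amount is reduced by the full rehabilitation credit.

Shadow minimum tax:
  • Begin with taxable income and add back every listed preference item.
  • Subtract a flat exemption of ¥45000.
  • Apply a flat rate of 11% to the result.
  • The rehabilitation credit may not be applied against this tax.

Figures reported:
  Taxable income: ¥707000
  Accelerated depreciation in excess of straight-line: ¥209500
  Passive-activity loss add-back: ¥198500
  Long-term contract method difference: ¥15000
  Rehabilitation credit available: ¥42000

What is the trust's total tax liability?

¥119350

Ordinary income tax:
  ¥176000 × 8% = ¥14080
  ¥267000 × 14% = ¥37380
  ¥264000 × 21% = ¥55440
  → ¥106900
  Less rehabilitation credit ¥42000 → ¥64900

Shadow minimum tax:
  Adjusted income: ¥707000 + ¥209500 + ¥198500 + ¥15000 = ¥1130000
  Less exemption ¥45000 → base ¥1085000
  ¥1085000 × 11% = ¥119350

¥119350 > ¥64900, so the shadow minimum tax is the binding amount.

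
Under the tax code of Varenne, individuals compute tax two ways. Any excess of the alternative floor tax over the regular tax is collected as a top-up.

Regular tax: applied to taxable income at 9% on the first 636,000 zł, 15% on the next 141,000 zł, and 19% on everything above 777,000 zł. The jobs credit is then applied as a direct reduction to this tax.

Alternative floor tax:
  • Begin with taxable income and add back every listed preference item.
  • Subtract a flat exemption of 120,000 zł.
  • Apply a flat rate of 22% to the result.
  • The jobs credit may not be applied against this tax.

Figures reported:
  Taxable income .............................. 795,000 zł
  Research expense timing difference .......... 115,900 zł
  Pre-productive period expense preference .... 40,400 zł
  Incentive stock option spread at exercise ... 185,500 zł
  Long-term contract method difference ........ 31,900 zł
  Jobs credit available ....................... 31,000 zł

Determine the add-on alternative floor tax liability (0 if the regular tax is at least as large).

Alternative floor tax:
  Adjusted income: 795,000 zł + 115,900 zł + 40,400 zł + 185,500 zł + 31,900 zł = 1,168,700 zł
  Less exemption 120,000 zł → base 1,048,700 zł
  1,048,700 zł × 22% = 230,714 zł

Regular tax:
  636,000 zł × 9% = 57,240 zł
  141,000 zł × 15% = 21,150 zł
  18,000 zł × 19% = 3,420 zł
  → 81,810 zł
  Less jobs credit 31,000 zł → 50,810 zł

Excess of alternative floor tax over regular tax: 230,714 zł − 50,810 zł = 179,904 zł.

179,904 zł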